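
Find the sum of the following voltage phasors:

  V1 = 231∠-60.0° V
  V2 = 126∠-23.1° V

Step 1 — Convert each phasor to rectangular form:
  V1 = 231·(cos(-60.0°) + j·sin(-60.0°)) = 115.5 - j200.1 V
  V2 = 126·(cos(-23.1°) + j·sin(-23.1°)) = 115.9 - j49.43 V
Step 2 — Sum components: V_total = 231.4 - j249.5 V.
Step 3 — Convert to polar: |V_total| = 340.3 V, ∠V_total = -47.2°.

V_total = 340.3∠-47.2° V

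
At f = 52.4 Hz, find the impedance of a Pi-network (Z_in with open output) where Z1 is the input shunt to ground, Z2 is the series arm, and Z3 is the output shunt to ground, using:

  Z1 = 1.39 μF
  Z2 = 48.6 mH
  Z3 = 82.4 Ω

Step 1 — Angular frequency: ω = 2π·f = 2π·52.4 = 329.2 rad/s.
Step 2 — Component impedances:
  Z1: Z = 1/(jωC) = -j/(ω·C) = 0 - j2185 Ω
  Z2: Z = jωL = j·329.2·0.0486 = 0 + j16 Ω
  Z3: Z = R = 82.4 Ω
Step 3 — With open output, the series arm Z2 and the output shunt Z3 appear in series to ground: Z2 + Z3 = 82.4 + j16 Ω.
Step 4 — Parallel with input shunt Z1: Z_in = Z1 || (Z2 + Z3) = 83.5 + j12.95 Ω = 84.5∠8.8° Ω.

Z = 83.5 + j12.95 Ω = 84.5∠8.8° Ω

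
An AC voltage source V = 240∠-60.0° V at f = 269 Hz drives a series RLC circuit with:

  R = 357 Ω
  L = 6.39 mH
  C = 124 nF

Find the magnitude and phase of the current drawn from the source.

Step 1 — Angular frequency: ω = 2π·f = 2π·269 = 1690 rad/s.
Step 2 — Component impedances:
  R: Z = R = 357 Ω
  L: Z = jωL = j·1690·0.00639 = 0 + j10.8 Ω
  C: Z = 1/(jωC) = -j/(ω·C) = 0 - j4771 Ω
Step 3 — Series combination: Z_total = R + L + C = 357 - j4761 Ω = 4774∠-85.7° Ω.
Step 4 — Source phasor: V = 240∠-60.0° V = 120 - j207.8 V.
Step 5 — Ohm's law: I = V / Z_total = (120 - j207.8) / (357 - j4761) = 0.0453 + j0.02181 A.
Step 6 — Convert to polar: |I| = 0.05027 A, ∠I = 25.7°.

I = 0.05027∠25.7° A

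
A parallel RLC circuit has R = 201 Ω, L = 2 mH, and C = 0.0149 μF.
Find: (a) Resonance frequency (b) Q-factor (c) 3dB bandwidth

Step 1 — Resonance: ω₀ = 1/√(LC) = 1/√(0.002·1.49e-08) = 1.832e+05 rad/s.
Step 2 — f₀ = ω₀/(2π) = 2.915e+04 Hz.
Step 3 — Parallel Q: Q = R/(ω₀L) = 201/(1.832e+05·0.002) = 0.5486.
Step 4 — Bandwidth: Δω = ω₀/Q = 3.339e+05 rad/s; BW = Δω/(2π) = 5.314e+04 Hz.

(a) f₀ = 2.915e+04 Hz  (b) Q = 0.5486  (c) BW = 5.314e+04 Hz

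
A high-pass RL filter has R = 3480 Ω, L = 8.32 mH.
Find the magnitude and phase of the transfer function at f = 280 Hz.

Step 1 — Angular frequency: ω = 2π·280 = 1759 rad/s.
Step 2 — Transfer function: H(jω) = jωL/(R + jωL).
Step 3 — Numerator jωL = j·14.64; denominator R + jωL = 3480 + j14.64.
Step 4 — H = 1.769e-05 + j0.004206.
Step 5 — Magnitude: |H| = 0.004206 (-47.5 dB); phase: φ = 89.8°.

|H| = 0.004206 (-47.5 dB), φ = 89.8°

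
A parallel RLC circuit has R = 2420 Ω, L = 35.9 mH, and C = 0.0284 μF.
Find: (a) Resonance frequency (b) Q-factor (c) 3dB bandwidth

Step 1 — Resonance: ω₀ = 1/√(LC) = 1/√(0.0359·2.84e-08) = 3.132e+04 rad/s.
Step 2 — f₀ = ω₀/(2π) = 4984 Hz.
Step 3 — Parallel Q: Q = R/(ω₀L) = 2420/(3.132e+04·0.0359) = 2.152.
Step 4 — Bandwidth: Δω = ω₀/Q = 1.455e+04 rad/s; BW = Δω/(2π) = 2316 Hz.

(a) f₀ = 4984 Hz  (b) Q = 2.152  (c) BW = 2316 Hz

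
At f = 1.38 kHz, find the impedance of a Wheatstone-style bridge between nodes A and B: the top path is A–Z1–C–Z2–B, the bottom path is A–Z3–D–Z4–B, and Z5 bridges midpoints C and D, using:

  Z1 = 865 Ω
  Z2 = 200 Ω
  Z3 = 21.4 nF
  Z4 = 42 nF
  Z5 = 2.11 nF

Step 1 — Angular frequency: ω = 2π·f = 2π·1380 = 8671 rad/s.
Step 2 — Component impedances:
  Z1: Z = R = 865 Ω
  Z2: Z = R = 200 Ω
  Z3: Z = 1/(jωC) = -j/(ω·C) = 0 - j5389 Ω
  Z4: Z = 1/(jωC) = -j/(ω·C) = 0 - j2746 Ω
  Z5: Z = 1/(jωC) = -j/(ω·C) = 0 - j5.466e+04 Ω
Step 3 — Bridge requires nodal analysis (the Z5 bridge couples midpoints C and D, so the two paths cannot be reduced to a simple series/parallel combination). Setting node B to ground and injecting 1 A at node A, the 3-node admittance system at A, C, D solves to V_A = Z_AB = 1047 - j137.5 Ω = 1056∠-7.5° Ω.

Z = 1047 - j137.5 Ω = 1056∠-7.5° Ω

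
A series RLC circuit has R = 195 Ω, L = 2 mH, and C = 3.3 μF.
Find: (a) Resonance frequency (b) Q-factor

Step 1 — Resonance condition Im(Z)=0 gives ω₀ = 1/√(LC).
Step 2 — ω₀ = 1/√(0.002·3.3e-06) = 1.231e+04 rad/s.
Step 3 — f₀ = ω₀/(2π) = 1959 Hz.
Step 4 — Series Q: Q = ω₀L/R = 1.231e+04·0.002/195 = 0.1262.

(a) f₀ = 1959 Hz  (b) Q = 0.1262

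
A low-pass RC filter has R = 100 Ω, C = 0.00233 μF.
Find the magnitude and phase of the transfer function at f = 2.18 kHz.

Step 1 — Angular frequency: ω = 2π·2180 = 1.37e+04 rad/s.
Step 2 — Transfer function: H(jω) = 1/(1 + jωRC).
Step 3 — Denominator: 1 + jωRC = 1 + j·1.37e+04·100·2.33e-09 = 1 + j0.003191.
Step 4 — H = 1 - j0.003191.
Step 5 — Magnitude: |H| = 1 (-0.0 dB); phase: φ = -0.2°.

|H| = 1 (-0.0 dB), φ = -0.2°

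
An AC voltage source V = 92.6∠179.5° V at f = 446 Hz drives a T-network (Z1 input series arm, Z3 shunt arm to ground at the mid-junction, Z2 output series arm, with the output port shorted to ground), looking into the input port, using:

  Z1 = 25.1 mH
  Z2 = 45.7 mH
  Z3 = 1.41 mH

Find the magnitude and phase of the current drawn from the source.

Step 1 — Angular frequency: ω = 2π·f = 2π·446 = 2802 rad/s.
Step 2 — Component impedances:
  Z1: Z = jωL = j·2802·0.0251 = 0 + j70.34 Ω
  Z2: Z = jωL = j·2802·0.0457 = 0 + j128.1 Ω
  Z3: Z = jωL = j·2802·0.00141 = 0 + j3.951 Ω
Step 3 — With the output port shorted to ground, the output series arm Z2 runs from the junction to ground; the shunt arm Z3 also runs from the junction to ground. They appear in parallel: Z3 || Z2 = 0 + j3.833 Ω.
Step 4 — Series with input arm Z1: Z_in = Z1 + (Z3 || Z2) = 0 + j74.17 Ω = 74.17∠90.0° Ω.
Step 5 — Source phasor: V = 92.6∠179.5° V = -92.6 + j0.8081 V.
Step 6 — Ohm's law: I = V / Z_total = (-92.6 + j0.8081) / (0 + j74.17) = 0.01089 + j1.248 A.
Step 7 — Convert to polar: |I| = 1.248 A, ∠I = 89.5°.

I = 1.248∠89.5° A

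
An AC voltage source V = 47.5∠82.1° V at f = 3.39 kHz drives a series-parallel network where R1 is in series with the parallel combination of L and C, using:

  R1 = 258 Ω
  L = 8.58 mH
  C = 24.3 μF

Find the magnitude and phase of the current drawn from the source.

Step 1 — Angular frequency: ω = 2π·f = 2π·3390 = 2.13e+04 rad/s.
Step 2 — Component impedances:
  R1: Z = R = 258 Ω
  L: Z = jωL = j·2.13e+04·0.00858 = 0 + j182.8 Ω
  C: Z = 1/(jωC) = -j/(ω·C) = 0 - j1.932 Ω
Step 3 — Parallel branch: L || C = 1/(1/L + 1/C) = 0 - j1.953 Ω.
Step 4 — Series with R1: Z_total = R1 + (L || C) = 258 - j1.953 Ω = 258∠-0.4° Ω.
Step 5 — Source phasor: V = 47.5∠82.1° V = 6.529 + j47.05 V.
Step 6 — Ohm's law: I = V / Z_total = (6.529 + j47.05) / (258 - j1.953) = 0.02392 + j0.1825 A.
Step 7 — Convert to polar: |I| = 0.1841 A, ∠I = 82.5°.

I = 0.1841∠82.5° A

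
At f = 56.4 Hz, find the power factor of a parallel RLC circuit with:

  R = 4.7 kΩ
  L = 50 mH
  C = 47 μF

Step 1 — Angular frequency: ω = 2π·f = 2π·56.4 = 354.4 rad/s.
Step 2 — Component impedances:
  R: Z = R = 4700 Ω
  L: Z = jωL = j·354.4·0.05 = 0 + j17.72 Ω
  C: Z = 1/(jωC) = -j/(ω·C) = 0 - j60.04 Ω
Step 3 — Parallel combination: 1/Z_total = 1/R + 1/L + 1/C; Z_total = 0.1344 + j25.14 Ω = 25.14∠89.7° Ω.
Step 4 — Power factor: PF = cos(φ) = Re(Z)/|Z| = 0.13443/25.136 = 0.005348.
Step 5 — Type: Im(Z) = 25.14 ⇒ lagging (phase φ = 89.7°).

PF = 0.005348 (lagging, φ = 89.7°)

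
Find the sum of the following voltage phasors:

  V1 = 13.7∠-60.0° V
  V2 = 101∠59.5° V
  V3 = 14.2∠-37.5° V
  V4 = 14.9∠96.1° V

Step 1 — Convert each phasor to rectangular form:
  V1 = 13.7·(cos(-60.0°) + j·sin(-60.0°)) = 6.85 - j11.86 V
  V2 = 101·(cos(59.5°) + j·sin(59.5°)) = 51.26 + j87.02 V
  V3 = 14.2·(cos(-37.5°) + j·sin(-37.5°)) = 11.27 - j8.644 V
  V4 = 14.9·(cos(96.1°) + j·sin(96.1°)) = -1.583 + j14.82 V
Step 2 — Sum components: V_total = 67.79 + j81.33 V.
Step 3 — Convert to polar: |V_total| = 105.9 V, ∠V_total = 50.2°.

V_total = 105.9∠50.2° V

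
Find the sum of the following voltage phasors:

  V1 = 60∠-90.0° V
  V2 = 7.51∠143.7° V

Step 1 — Convert each phasor to rectangular form:
  V1 = 60·(cos(-90.0°) + j·sin(-90.0°)) = 0 - j60 V
  V2 = 7.51·(cos(143.7°) + j·sin(143.7°)) = -6.053 + j4.446 V
Step 2 — Sum components: V_total = -6.053 - j55.55 V.
Step 3 — Convert to polar: |V_total| = 55.88 V, ∠V_total = -96.2°.

V_total = 55.88∠-96.2° V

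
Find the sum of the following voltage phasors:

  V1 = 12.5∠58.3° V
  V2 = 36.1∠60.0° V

Step 1 — Convert each phasor to rectangular form:
  V1 = 12.5·(cos(58.3°) + j·sin(58.3°)) = 6.568 + j10.64 V
  V2 = 36.1·(cos(60.0°) + j·sin(60.0°)) = 18.05 + j31.26 V
Step 2 — Sum components: V_total = 24.62 + j41.9 V.
Step 3 — Convert to polar: |V_total| = 48.6 V, ∠V_total = 59.6°.

V_total = 48.6∠59.6° V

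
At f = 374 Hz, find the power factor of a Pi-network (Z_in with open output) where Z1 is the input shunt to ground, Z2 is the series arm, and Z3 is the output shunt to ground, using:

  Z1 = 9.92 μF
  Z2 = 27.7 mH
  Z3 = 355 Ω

Step 1 — Angular frequency: ω = 2π·f = 2π·374 = 2350 rad/s.
Step 2 — Component impedances:
  Z1: Z = 1/(jωC) = -j/(ω·C) = 0 - j42.9 Ω
  Z2: Z = jωL = j·2350·0.0277 = 0 + j65.09 Ω
  Z3: Z = R = 355 Ω
Step 3 — With open output, the series arm Z2 and the output shunt Z3 appear in series to ground: Z2 + Z3 = 355 + j65.09 Ω.
Step 4 — Parallel with input shunt Z1: Z_in = Z1 || (Z2 + Z3) = 5.164 - j43.22 Ω = 43.53∠-83.2° Ω.
Step 5 — Power factor: PF = cos(φ) = Re(Z)/|Z| = 5.164/43.53 = 0.1186.
Step 6 — Type: Im(Z) = -43.22 ⇒ leading (phase φ = -83.2°).

PF = 0.1186 (leading, φ = -83.2°)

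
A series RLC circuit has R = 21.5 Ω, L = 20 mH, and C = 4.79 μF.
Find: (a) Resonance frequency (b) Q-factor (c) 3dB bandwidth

Step 1 — Resonance: ω₀ = 1/√(LC) = 1/√(0.02·4.79e-06) = 3231 rad/s.
Step 2 — f₀ = ω₀/(2π) = 514.2 Hz.
Step 3 — Series Q: Q = ω₀L/R = 3231·0.02/21.5 = 3.005.
Step 4 — Bandwidth: Δω = ω₀/Q = 1075 rad/s; BW = Δω/(2π) = 171.1 Hz.

(a) f₀ = 514.2 Hz  (b) Q = 3.005  (c) BW = 171.1 Hz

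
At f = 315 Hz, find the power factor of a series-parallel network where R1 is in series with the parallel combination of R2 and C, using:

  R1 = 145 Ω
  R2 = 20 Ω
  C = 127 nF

Step 1 — Angular frequency: ω = 2π·f = 2π·315 = 1979 rad/s.
Step 2 — Component impedances:
  R1: Z = R = 145 Ω
  R2: Z = R = 20 Ω
  C: Z = 1/(jωC) = -j/(ω·C) = 0 - j3978 Ω
Step 3 — Parallel branch: R2 || C = 1/(1/R2 + 1/C) = 20 - j0.1005 Ω.
Step 4 — Series with R1: Z_total = R1 + (R2 || C) = 165 - j0.1005 Ω = 165∠-0.0° Ω.
Step 5 — Power factor: PF = cos(φ) = Re(Z)/|Z| = 165/165 = 1.
Step 6 — Type: Im(Z) = -0.1005 ⇒ leading (phase φ = -0.0°).

PF = 1 (leading, φ = -0.0°)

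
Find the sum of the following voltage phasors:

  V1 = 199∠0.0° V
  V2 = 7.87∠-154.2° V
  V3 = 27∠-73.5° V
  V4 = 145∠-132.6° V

Step 1 — Convert each phasor to rectangular form:
  V1 = 199·(cos(0.0°) + j·sin(0.0°)) = 199 V
  V2 = 7.87·(cos(-154.2°) + j·sin(-154.2°)) = -7.086 - j3.425 V
  V3 = 27·(cos(-73.5°) + j·sin(-73.5°)) = 7.668 - j25.89 V
  V4 = 145·(cos(-132.6°) + j·sin(-132.6°)) = -98.15 - j106.7 V
Step 2 — Sum components: V_total = 101.4 - j136 V.
Step 3 — Convert to polar: |V_total| = 169.7 V, ∠V_total = -53.3°.

V_total = 169.7∠-53.3° V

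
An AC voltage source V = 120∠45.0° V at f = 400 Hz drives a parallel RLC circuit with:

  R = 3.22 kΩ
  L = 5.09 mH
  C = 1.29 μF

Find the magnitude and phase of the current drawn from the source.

Step 1 — Angular frequency: ω = 2π·f = 2π·400 = 2513 rad/s.
Step 2 — Component impedances:
  R: Z = R = 3220 Ω
  L: Z = jωL = j·2513·0.00509 = 0 + j12.79 Ω
  C: Z = 1/(jωC) = -j/(ω·C) = 0 - j308.4 Ω
Step 3 — Parallel combination: 1/Z_total = 1/R + 1/L + 1/C; Z_total = 0.05532 + j13.35 Ω = 13.35∠89.8° Ω.
Step 4 — Source phasor: V = 120∠45.0° V = 84.85 + j84.85 V.
Step 5 — Ohm's law: I = V / Z_total = (84.85 + j84.85) / (0.05532 + j13.35) = 6.384 - j6.332 A.
Step 6 — Convert to polar: |I| = 8.991 A, ∠I = -44.8°.

I = 8.991∠-44.8° A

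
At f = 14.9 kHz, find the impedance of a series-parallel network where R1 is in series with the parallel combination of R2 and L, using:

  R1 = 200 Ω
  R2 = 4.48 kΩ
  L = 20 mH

Step 1 — Angular frequency: ω = 2π·f = 2π·1.49e+04 = 9.362e+04 rad/s.
Step 2 — Component impedances:
  R1: Z = R = 200 Ω
  R2: Z = R = 4480 Ω
  L: Z = jωL = j·9.362e+04·0.02 = 0 + j1872 Ω
Step 3 — Parallel branch: R2 || L = 1/(1/R2 + 1/L) = 666.2 + j1594 Ω.
Step 4 — Series with R1: Z_total = R1 + (R2 || L) = 866.2 + j1594 Ω = 1814∠61.5° Ω.

Z = 866.2 + j1594 Ω = 1814∠61.5° Ω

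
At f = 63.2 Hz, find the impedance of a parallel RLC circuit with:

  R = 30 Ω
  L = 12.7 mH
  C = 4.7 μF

Step 1 — Angular frequency: ω = 2π·f = 2π·63.2 = 397.1 rad/s.
Step 2 — Component impedances:
  R: Z = R = 30 Ω
  L: Z = jωL = j·397.1·0.0127 = 0 + j5.043 Ω
  C: Z = 1/(jωC) = -j/(ω·C) = 0 - j535.8 Ω
Step 3 — Parallel combination: 1/Z_total = 1/R + 1/L + 1/C; Z_total = 0.8398 + j4.949 Ω = 5.019∠80.4° Ω.

Z = 0.8398 + j4.949 Ω = 5.019∠80.4° Ω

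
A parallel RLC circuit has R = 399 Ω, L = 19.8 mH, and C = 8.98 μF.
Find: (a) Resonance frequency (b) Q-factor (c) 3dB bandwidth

Step 1 — Resonance: ω₀ = 1/√(LC) = 1/√(0.0198·8.98e-06) = 2372 rad/s.
Step 2 — f₀ = ω₀/(2π) = 377.4 Hz.
Step 3 — Parallel Q: Q = R/(ω₀L) = 399/(2372·0.0198) = 8.497.
Step 4 — Bandwidth: Δω = ω₀/Q = 279.1 rad/s; BW = Δω/(2π) = 44.42 Hz.

(a) f₀ = 377.4 Hz  (b) Q = 8.497  (c) BW = 44.42 Hz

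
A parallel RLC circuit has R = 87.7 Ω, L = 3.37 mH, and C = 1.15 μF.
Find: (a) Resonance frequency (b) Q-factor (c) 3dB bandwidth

Step 1 — Resonance: ω₀ = 1/√(LC) = 1/√(0.00337·1.15e-06) = 1.606e+04 rad/s.
Step 2 — f₀ = ω₀/(2π) = 2557 Hz.
Step 3 — Parallel Q: Q = R/(ω₀L) = 87.7/(1.606e+04·0.00337) = 1.62.
Step 4 — Bandwidth: Δω = ω₀/Q = 9915 rad/s; BW = Δω/(2π) = 1578 Hz.

(a) f₀ = 2557 Hz  (b) Q = 1.62  (c) BW = 1578 Hz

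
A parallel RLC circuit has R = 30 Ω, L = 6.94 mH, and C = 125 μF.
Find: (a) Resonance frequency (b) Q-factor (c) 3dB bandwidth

Step 1 — Resonance: ω₀ = 1/√(LC) = 1/√(0.00694·0.000125) = 1074 rad/s.
Step 2 — f₀ = ω₀/(2π) = 170.9 Hz.
Step 3 — Parallel Q: Q = R/(ω₀L) = 30/(1074·0.00694) = 4.026.
Step 4 — Bandwidth: Δω = ω₀/Q = 266.7 rad/s; BW = Δω/(2π) = 42.44 Hz.

(a) f₀ = 170.9 Hz  (b) Q = 4.026  (c) BW = 42.44 Hz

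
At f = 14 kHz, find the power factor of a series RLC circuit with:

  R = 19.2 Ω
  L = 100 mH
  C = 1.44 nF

Step 1 — Angular frequency: ω = 2π·f = 2π·1.4e+04 = 8.796e+04 rad/s.
Step 2 — Component impedances:
  R: Z = R = 19.2 Ω
  L: Z = jωL = j·8.796e+04·0.1 = 0 + j8796 Ω
  C: Z = 1/(jωC) = -j/(ω·C) = 0 - j7895 Ω
Step 3 — Series combination: Z_total = R + L + C = 19.2 + j901.9 Ω = 902.1∠88.8° Ω.
Step 4 — Power factor: PF = cos(φ) = Re(Z)/|Z| = 19.2/902.1 = 0.02128.
Step 5 — Type: Im(Z) = 901.9 ⇒ lagging (phase φ = 88.8°).

PF = 0.02128 (lagging, φ = 88.8°)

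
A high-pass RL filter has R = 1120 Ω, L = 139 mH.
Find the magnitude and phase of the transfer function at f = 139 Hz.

Step 1 — Angular frequency: ω = 2π·139 = 873.4 rad/s.
Step 2 — Transfer function: H(jω) = jωL/(R + jωL).
Step 3 — Numerator jωL = j·121.4; denominator R + jωL = 1120 + j121.4.
Step 4 — H = 0.01161 + j0.1071.
Step 5 — Magnitude: |H| = 0.1078 (-19.4 dB); phase: φ = 83.8°.

|H| = 0.1078 (-19.4 dB), φ = 83.8°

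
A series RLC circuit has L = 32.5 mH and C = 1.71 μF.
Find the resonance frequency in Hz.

Step 1 — Resonance condition Im(Z)=0 gives ω₀ = 1/√(LC).
Step 2 — ω₀ = 1/√(0.0325·1.71e-06) = 4242 rad/s.
Step 3 — f₀ = ω₀/(2π) = 675.1 Hz.

f₀ = 675.1 Hz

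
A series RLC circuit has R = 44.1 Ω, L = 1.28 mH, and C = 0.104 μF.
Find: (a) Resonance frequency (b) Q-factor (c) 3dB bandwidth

Step 1 — Resonance: ω₀ = 1/√(LC) = 1/√(0.00128·1.04e-07) = 8.667e+04 rad/s.
Step 2 — f₀ = ω₀/(2π) = 1.379e+04 Hz.
Step 3 — Series Q: Q = ω₀L/R = 8.667e+04·0.00128/44.1 = 2.516.
Step 4 — Bandwidth: Δω = ω₀/Q = 3.445e+04 rad/s; BW = Δω/(2π) = 5483 Hz.

(a) f₀ = 1.379e+04 Hz  (b) Q = 2.516  (c) BW = 5483 Hz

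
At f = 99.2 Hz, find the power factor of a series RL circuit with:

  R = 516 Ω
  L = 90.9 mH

Step 1 — Angular frequency: ω = 2π·f = 2π·99.2 = 623.3 rad/s.
Step 2 — Component impedances:
  R: Z = R = 516 Ω
  L: Z = jωL = j·623.3·0.0909 = 0 + j56.66 Ω
Step 3 — Series combination: Z_total = R + L = 516 + j56.66 Ω = 519.1∠6.3° Ω.
Step 4 — Power factor: PF = cos(φ) = Re(Z)/|Z| = 516/519.1 = 0.994.
Step 5 — Type: Im(Z) = 56.66 ⇒ lagging (phase φ = 6.3°).

PF = 0.994 (lagging, φ = 6.3°)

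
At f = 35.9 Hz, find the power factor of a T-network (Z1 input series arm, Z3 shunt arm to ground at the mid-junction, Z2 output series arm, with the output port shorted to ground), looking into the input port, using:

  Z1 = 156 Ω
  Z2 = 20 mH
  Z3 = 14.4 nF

Step 1 — Angular frequency: ω = 2π·f = 2π·35.9 = 225.6 rad/s.
Step 2 — Component impedances:
  Z1: Z = R = 156 Ω
  Z2: Z = jωL = j·225.6·0.02 = 0 + j4.511 Ω
  Z3: Z = 1/(jωC) = -j/(ω·C) = 0 - j3.079e+05 Ω
Step 3 — With the output port shorted to ground, the output series arm Z2 runs from the junction to ground; the shunt arm Z3 also runs from the junction to ground. They appear in parallel: Z3 || Z2 = 0 + j4.511 Ω.
Step 4 — Series with input arm Z1: Z_in = Z1 + (Z3 || Z2) = 156 + j4.511 Ω = 156.1∠1.7° Ω.
Step 5 — Power factor: PF = cos(φ) = Re(Z)/|Z| = 156/156.07 = 0.9996.
Step 6 — Type: Im(Z) = 4.511 ⇒ lagging (phase φ = 1.7°).

PF = 0.9996 (lagging, φ = 1.7°)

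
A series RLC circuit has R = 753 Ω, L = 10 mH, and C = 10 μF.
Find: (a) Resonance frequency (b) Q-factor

Step 1 — Resonance condition Im(Z)=0 gives ω₀ = 1/√(LC).
Step 2 — ω₀ = 1/√(0.01·1e-05) = 3162 rad/s.
Step 3 — f₀ = ω₀/(2π) = 503.3 Hz.
Step 4 — Series Q: Q = ω₀L/R = 3162·0.01/753 = 0.042.

(a) f₀ = 503.3 Hz  (b) Q = 0.042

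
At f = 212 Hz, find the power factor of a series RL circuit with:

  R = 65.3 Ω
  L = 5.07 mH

Step 1 — Angular frequency: ω = 2π·f = 2π·212 = 1332 rad/s.
Step 2 — Component impedances:
  R: Z = R = 65.3 Ω
  L: Z = jωL = j·1332·0.00507 = 0 + j6.753 Ω
Step 3 — Series combination: Z_total = R + L = 65.3 + j6.753 Ω = 65.65∠5.9° Ω.
Step 4 — Power factor: PF = cos(φ) = Re(Z)/|Z| = 65.3/65.65 = 0.9947.
Step 5 — Type: Im(Z) = 6.753 ⇒ lagging (phase φ = 5.9°).

PF = 0.9947 (lagging, φ = 5.9°)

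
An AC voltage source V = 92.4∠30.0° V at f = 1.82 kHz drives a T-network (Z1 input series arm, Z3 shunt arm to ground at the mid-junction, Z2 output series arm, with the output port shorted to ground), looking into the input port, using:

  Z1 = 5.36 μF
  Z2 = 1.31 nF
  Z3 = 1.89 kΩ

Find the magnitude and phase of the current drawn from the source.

Step 1 — Angular frequency: ω = 2π·f = 2π·1820 = 1.144e+04 rad/s.
Step 2 — Component impedances:
  Z1: Z = 1/(jωC) = -j/(ω·C) = 0 - j16.31 Ω
  Z2: Z = 1/(jωC) = -j/(ω·C) = 0 - j6.675e+04 Ω
  Z3: Z = R = 1890 Ω
Step 3 — With the output port shorted to ground, the output series arm Z2 runs from the junction to ground; the shunt arm Z3 also runs from the junction to ground. They appear in parallel: Z3 || Z2 = 1888 - j53.47 Ω.
Step 4 — Series with input arm Z1: Z_in = Z1 + (Z3 || Z2) = 1888 - j69.78 Ω = 1890∠-2.1° Ω.
Step 5 — Source phasor: V = 92.4∠30.0° V = 80.02 + j46.2 V.
Step 6 — Ohm's law: I = V / Z_total = (80.02 + j46.2) / (1888 - j69.78) = 0.04141 + j0.02599 A.
Step 7 — Convert to polar: |I| = 0.04889 A, ∠I = 32.1°.

I = 0.04889∠32.1° A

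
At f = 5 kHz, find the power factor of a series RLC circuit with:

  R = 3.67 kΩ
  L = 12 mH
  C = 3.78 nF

Step 1 — Angular frequency: ω = 2π·f = 2π·5000 = 3.142e+04 rad/s.
Step 2 — Component impedances:
  R: Z = R = 3670 Ω
  L: Z = jωL = j·3.142e+04·0.012 = 0 + j377 Ω
  C: Z = 1/(jωC) = -j/(ω·C) = 0 - j8421 Ω
Step 3 — Series combination: Z_total = R + L + C = 3670 - j8044 Ω = 8842∠-65.5° Ω.
Step 4 — Power factor: PF = cos(φ) = Re(Z)/|Z| = 3670/8842 = 0.4151.
Step 5 — Type: Im(Z) = -8044 ⇒ leading (phase φ = -65.5°).

PF = 0.4151 (leading, φ = -65.5°)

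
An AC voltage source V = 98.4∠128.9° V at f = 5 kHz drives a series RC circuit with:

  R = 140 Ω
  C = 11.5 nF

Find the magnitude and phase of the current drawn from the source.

Step 1 — Angular frequency: ω = 2π·f = 2π·5000 = 3.142e+04 rad/s.
Step 2 — Component impedances:
  R: Z = R = 140 Ω
  C: Z = 1/(jωC) = -j/(ω·C) = 0 - j2768 Ω
Step 3 — Series combination: Z_total = R + C = 140 - j2768 Ω = 2771∠-87.1° Ω.
Step 4 — Source phasor: V = 98.4∠128.9° V = -61.79 + j76.58 V.
Step 5 — Ohm's law: I = V / Z_total = (-61.79 + j76.58) / (140 - j2768) = -0.02872 - j0.02087 A.
Step 6 — Convert to polar: |I| = 0.0355 A, ∠I = -144.0°.

I = 0.0355∠-144.0° A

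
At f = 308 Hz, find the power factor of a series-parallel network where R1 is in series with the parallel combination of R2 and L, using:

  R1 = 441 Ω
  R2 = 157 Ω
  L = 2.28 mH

Step 1 — Angular frequency: ω = 2π·f = 2π·308 = 1935 rad/s.
Step 2 — Component impedances:
  R1: Z = R = 441 Ω
  R2: Z = R = 157 Ω
  L: Z = jωL = j·1935·0.00228 = 0 + j4.412 Ω
Step 3 — Parallel branch: R2 || L = 1/(1/R2 + 1/L) = 0.1239 + j4.409 Ω.
Step 4 — Series with R1: Z_total = R1 + (R2 || L) = 441.1 + j4.409 Ω = 441.1∠0.6° Ω.
Step 5 — Power factor: PF = cos(φ) = Re(Z)/|Z| = 441.1/441.1 = 1.
Step 6 — Type: Im(Z) = 4.409 ⇒ lagging (phase φ = 0.6°).

PF = 1 (lagging, φ = 0.6°)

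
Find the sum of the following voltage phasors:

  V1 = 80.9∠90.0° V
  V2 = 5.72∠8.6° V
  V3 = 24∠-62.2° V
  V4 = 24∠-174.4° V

Step 1 — Convert each phasor to rectangular form:
  V1 = 80.9·(cos(90.0°) + j·sin(90.0°)) = 0 + j80.9 V
  V2 = 5.72·(cos(8.6°) + j·sin(8.6°)) = 5.656 + j0.8553 V
  V3 = 24·(cos(-62.2°) + j·sin(-62.2°)) = 11.19 - j21.23 V
  V4 = 24·(cos(-174.4°) + j·sin(-174.4°)) = -23.89 - j2.342 V
Step 2 — Sum components: V_total = -7.036 + j58.18 V.
Step 3 — Convert to polar: |V_total| = 58.61 V, ∠V_total = 96.9°.

V_total = 58.61∠96.9° V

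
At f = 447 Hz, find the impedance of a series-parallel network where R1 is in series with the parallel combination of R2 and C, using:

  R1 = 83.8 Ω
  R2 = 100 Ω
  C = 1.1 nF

Step 1 — Angular frequency: ω = 2π·f = 2π·447 = 2809 rad/s.
Step 2 — Component impedances:
  R1: Z = R = 83.8 Ω
  R2: Z = R = 100 Ω
  C: Z = 1/(jωC) = -j/(ω·C) = 0 - j3.237e+05 Ω
Step 3 — Parallel branch: R2 || C = 1/(1/R2 + 1/C) = 100 - j0.03089 Ω.
Step 4 — Series with R1: Z_total = R1 + (R2 || C) = 183.8 - j0.03089 Ω = 183.8∠-0.0° Ω.

Z = 183.8 - j0.03089 Ω = 183.8∠-0.0° Ω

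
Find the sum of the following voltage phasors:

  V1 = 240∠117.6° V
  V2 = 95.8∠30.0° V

Step 1 — Convert each phasor to rectangular form:
  V1 = 240·(cos(117.6°) + j·sin(117.6°)) = -111.2 + j212.7 V
  V2 = 95.8·(cos(30.0°) + j·sin(30.0°)) = 82.97 + j47.9 V
Step 2 — Sum components: V_total = -28.23 + j260.6 V.
Step 3 — Convert to polar: |V_total| = 262.1 V, ∠V_total = 96.2°.

V_total = 262.1∠96.2° V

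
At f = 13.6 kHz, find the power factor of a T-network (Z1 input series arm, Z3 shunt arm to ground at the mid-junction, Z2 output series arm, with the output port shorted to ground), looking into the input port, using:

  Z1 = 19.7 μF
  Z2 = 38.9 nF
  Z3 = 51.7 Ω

Step 1 — Angular frequency: ω = 2π·f = 2π·1.36e+04 = 8.545e+04 rad/s.
Step 2 — Component impedances:
  Z1: Z = 1/(jωC) = -j/(ω·C) = 0 - j0.594 Ω
  Z2: Z = 1/(jωC) = -j/(ω·C) = 0 - j300.8 Ω
  Z3: Z = R = 51.7 Ω
Step 3 — With the output port shorted to ground, the output series arm Z2 runs from the junction to ground; the shunt arm Z3 also runs from the junction to ground. They appear in parallel: Z3 || Z2 = 50.22 - j8.63 Ω.
Step 4 — Series with input arm Z1: Z_in = Z1 + (Z3 || Z2) = 50.22 - j9.224 Ω = 51.06∠-10.4° Ω.
Step 5 — Power factor: PF = cos(φ) = Re(Z)/|Z| = 50.22/51.06 = 0.9835.
Step 6 — Type: Im(Z) = -9.224 ⇒ leading (phase φ = -10.4°).

PF = 0.9835 (leading, φ = -10.4°)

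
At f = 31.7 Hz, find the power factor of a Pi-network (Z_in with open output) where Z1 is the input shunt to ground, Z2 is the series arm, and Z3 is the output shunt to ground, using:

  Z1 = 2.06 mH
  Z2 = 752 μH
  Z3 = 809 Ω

Step 1 — Angular frequency: ω = 2π·f = 2π·31.7 = 199.2 rad/s.
Step 2 — Component impedances:
  Z1: Z = jωL = j·199.2·0.00206 = 0 + j0.4103 Ω
  Z2: Z = jωL = j·199.2·0.000752 = 0 + j0.1498 Ω
  Z3: Z = R = 809 Ω
Step 3 — With open output, the series arm Z2 and the output shunt Z3 appear in series to ground: Z2 + Z3 = 809 + j0.1498 Ω.
Step 4 — Parallel with input shunt Z1: Z_in = Z1 || (Z2 + Z3) = 0.0002081 + j0.4103 Ω = 0.4103∠90.0° Ω.
Step 5 — Power factor: PF = cos(φ) = Re(Z)/|Z| = 0.0002081/0.4103 = 0.0005072.
Step 6 — Type: Im(Z) = 0.4103 ⇒ lagging (phase φ = 90.0°).

PF = 0.0005072 (lagging, φ = 90.0°)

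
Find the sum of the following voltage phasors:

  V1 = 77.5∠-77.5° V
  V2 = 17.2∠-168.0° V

Step 1 — Convert each phasor to rectangular form:
  V1 = 77.5·(cos(-77.5°) + j·sin(-77.5°)) = 16.77 - j75.66 V
  V2 = 17.2·(cos(-168.0°) + j·sin(-168.0°)) = -16.82 - j3.576 V
Step 2 — Sum components: V_total = -0.05007 - j79.24 V.
Step 3 — Convert to polar: |V_total| = 79.24 V, ∠V_total = -90.0°.

V_total = 79.24∠-90.0° V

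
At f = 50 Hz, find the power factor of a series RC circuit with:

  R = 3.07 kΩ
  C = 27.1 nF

Step 1 — Angular frequency: ω = 2π·f = 2π·50 = 314.2 rad/s.
Step 2 — Component impedances:
  R: Z = R = 3070 Ω
  C: Z = 1/(jωC) = -j/(ω·C) = 0 - j1.175e+05 Ω
Step 3 — Series combination: Z_total = R + C = 3070 - j1.175e+05 Ω = 1.175e+05∠-88.5° Ω.
Step 4 — Power factor: PF = cos(φ) = Re(Z)/|Z| = 3070/1.175e+05 = 0.02613.
Step 5 — Type: Im(Z) = -1.175e+05 ⇒ leading (phase φ = -88.5°).

PF = 0.02613 (leading, φ = -88.5°)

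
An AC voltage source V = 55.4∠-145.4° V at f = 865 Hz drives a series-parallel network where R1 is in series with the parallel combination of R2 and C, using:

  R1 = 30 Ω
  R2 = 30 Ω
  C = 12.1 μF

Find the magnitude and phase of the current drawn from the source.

Step 1 — Angular frequency: ω = 2π·f = 2π·865 = 5435 rad/s.
Step 2 — Component impedances:
  R1: Z = R = 30 Ω
  R2: Z = R = 30 Ω
  C: Z = 1/(jωC) = -j/(ω·C) = 0 - j15.21 Ω
Step 3 — Parallel branch: R2 || C = 1/(1/R2 + 1/C) = 6.132 - j12.1 Ω.
Step 4 — Series with R1: Z_total = R1 + (R2 || C) = 36.13 - j12.1 Ω = 38.1∠-18.5° Ω.
Step 5 — Source phasor: V = 55.4∠-145.4° V = -45.6 - j31.46 V.
Step 6 — Ohm's law: I = V / Z_total = (-45.6 - j31.46) / (36.13 - j12.1) = -0.8727 - j1.163 A.
Step 7 — Convert to polar: |I| = 1.454 A, ∠I = -126.9°.

I = 1.454∠-126.9° A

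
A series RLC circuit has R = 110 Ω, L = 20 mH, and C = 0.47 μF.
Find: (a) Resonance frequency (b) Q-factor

Step 1 — Resonance condition Im(Z)=0 gives ω₀ = 1/√(LC).
Step 2 — ω₀ = 1/√(0.02·4.7e-07) = 1.031e+04 rad/s.
Step 3 — f₀ = ω₀/(2π) = 1642 Hz.
Step 4 — Series Q: Q = ω₀L/R = 1.031e+04·0.02/110 = 1.875.

(a) f₀ = 1642 Hz  (b) Q = 1.875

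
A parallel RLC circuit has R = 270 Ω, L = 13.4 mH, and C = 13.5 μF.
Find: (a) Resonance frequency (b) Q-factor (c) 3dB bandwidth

Step 1 — Resonance: ω₀ = 1/√(LC) = 1/√(0.0134·1.35e-05) = 2351 rad/s.
Step 2 — f₀ = ω₀/(2π) = 374.2 Hz.
Step 3 — Parallel Q: Q = R/(ω₀L) = 270/(2351·0.0134) = 8.57.
Step 4 — Bandwidth: Δω = ω₀/Q = 274.3 rad/s; BW = Δω/(2π) = 43.66 Hz.

(a) f₀ = 374.2 Hz  (b) Q = 8.57  (c) BW = 43.66 Hz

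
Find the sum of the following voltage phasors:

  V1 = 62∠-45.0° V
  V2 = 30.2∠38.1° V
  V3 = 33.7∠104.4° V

Step 1 — Convert each phasor to rectangular form:
  V1 = 62·(cos(-45.0°) + j·sin(-45.0°)) = 43.84 - j43.84 V
  V2 = 30.2·(cos(38.1°) + j·sin(38.1°)) = 23.77 + j18.63 V
  V3 = 33.7·(cos(104.4°) + j·sin(104.4°)) = -8.381 + j32.64 V
Step 2 — Sum components: V_total = 59.23 + j7.435 V.
Step 3 — Convert to polar: |V_total| = 59.69 V, ∠V_total = 7.2°.

V_total = 59.69∠7.2° V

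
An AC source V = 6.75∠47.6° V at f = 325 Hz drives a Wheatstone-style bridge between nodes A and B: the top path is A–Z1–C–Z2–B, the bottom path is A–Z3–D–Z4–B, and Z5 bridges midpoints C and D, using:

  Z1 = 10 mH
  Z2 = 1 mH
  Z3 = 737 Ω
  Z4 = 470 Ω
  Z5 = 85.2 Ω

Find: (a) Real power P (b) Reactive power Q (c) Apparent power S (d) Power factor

Step 1 — Angular frequency: ω = 2π·f = 2π·325 = 2042 rad/s.
Step 2 — Component impedances:
  Z1: Z = jωL = j·2042·0.01 = 0 + j20.42 Ω
  Z2: Z = jωL = j·2042·0.001 = 0 + j2.042 Ω
  Z3: Z = R = 737 Ω
  Z4: Z = R = 470 Ω
  Z5: Z = R = 85.2 Ω
Step 3 — Bridge requires nodal analysis (the Z5 bridge couples midpoints C and D, so the two paths cannot be reduced to a simple series/parallel combination). Setting node B to ground and injecting 1 A at node A, the 3-node admittance system at A, C, D solves to V_A = Z_AB = 0.5385 + j22.45 Ω = 22.46∠88.6° Ω.
Step 4 — Source phasor: V = 6.75∠47.6° V = 4.552 + j4.985 V.
Step 5 — Current: I = V / Z = 0.2268 - j0.1973 A = 0.3006∠-41.0° A.
Step 6 — Complex power: S = V·I* = 0.04866 + j2.028 VA.
Step 7 — Real power: P = Re(S) = 0.04866 W.
Step 8 — Reactive power: Q = Im(S) = 2.028 VAR.
Step 9 — Apparent power: |S| = 2.029 VA.
Step 10 — Power factor: PF = P/|S| = 0.02398 (lagging).

(a) P = 0.04866 W  (b) Q = 2.028 VAR  (c) S = 2.029 VA  (d) PF = 0.02398 (lagging)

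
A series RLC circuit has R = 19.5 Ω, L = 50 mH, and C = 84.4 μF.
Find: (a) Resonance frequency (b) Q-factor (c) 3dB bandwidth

Step 1 — Resonance: ω₀ = 1/√(LC) = 1/√(0.05·8.44e-05) = 486.8 rad/s.
Step 2 — f₀ = ω₀/(2π) = 77.48 Hz.
Step 3 — Series Q: Q = ω₀L/R = 486.8·0.05/19.5 = 1.248.
Step 4 — Bandwidth: Δω = ω₀/Q = 390 rad/s; BW = Δω/(2π) = 62.07 Hz.

(a) f₀ = 77.48 Hz  (b) Q = 1.248  (c) BW = 62.07 Hz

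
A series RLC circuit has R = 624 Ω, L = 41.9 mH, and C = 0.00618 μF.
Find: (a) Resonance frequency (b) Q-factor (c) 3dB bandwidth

Step 1 — Resonance: ω₀ = 1/√(LC) = 1/√(0.0419·6.18e-09) = 6.214e+04 rad/s.
Step 2 — f₀ = ω₀/(2π) = 9891 Hz.
Step 3 — Series Q: Q = ω₀L/R = 6.214e+04·0.0419/624 = 4.173.
Step 4 — Bandwidth: Δω = ω₀/Q = 1.489e+04 rad/s; BW = Δω/(2π) = 2370 Hz.

(a) f₀ = 9891 Hz  (b) Q = 4.173  (c) BW = 2370 Hz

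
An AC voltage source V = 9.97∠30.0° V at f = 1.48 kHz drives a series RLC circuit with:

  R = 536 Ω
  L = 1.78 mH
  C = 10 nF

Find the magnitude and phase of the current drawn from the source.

Step 1 — Angular frequency: ω = 2π·f = 2π·1480 = 9299 rad/s.
Step 2 — Component impedances:
  R: Z = R = 536 Ω
  L: Z = jωL = j·9299·0.00178 = 0 + j16.55 Ω
  C: Z = 1/(jωC) = -j/(ω·C) = 0 - j1.075e+04 Ω
Step 3 — Series combination: Z_total = R + L + C = 536 - j1.074e+04 Ω = 1.075e+04∠-87.1° Ω.
Step 4 — Source phasor: V = 9.97∠30.0° V = 8.634 + j4.985 V.
Step 5 — Ohm's law: I = V / Z_total = (8.634 + j4.985) / (536 - j1.074e+04) = -0.0004231 + j0.0008253 A.
Step 6 — Convert to polar: |I| = 0.0009274 A, ∠I = 117.1°.

I = 0.0009274∠117.1° A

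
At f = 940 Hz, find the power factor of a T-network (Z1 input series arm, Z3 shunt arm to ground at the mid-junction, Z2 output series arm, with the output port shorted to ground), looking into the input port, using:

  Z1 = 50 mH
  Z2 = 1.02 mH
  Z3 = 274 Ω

Step 1 — Angular frequency: ω = 2π·f = 2π·940 = 5906 rad/s.
Step 2 — Component impedances:
  Z1: Z = jωL = j·5906·0.05 = 0 + j295.3 Ω
  Z2: Z = jωL = j·5906·0.00102 = 0 + j6.024 Ω
  Z3: Z = R = 274 Ω
Step 3 — With the output port shorted to ground, the output series arm Z2 runs from the junction to ground; the shunt arm Z3 also runs from the junction to ground. They appear in parallel: Z3 || Z2 = 0.1324 + j6.021 Ω.
Step 4 — Series with input arm Z1: Z_in = Z1 + (Z3 || Z2) = 0.1324 + j301.3 Ω = 301.3∠90.0° Ω.
Step 5 — Power factor: PF = cos(φ) = Re(Z)/|Z| = 0.1324/301.3 = 0.0004394.
Step 6 — Type: Im(Z) = 301.3 ⇒ lagging (phase φ = 90.0°).

PF = 0.0004394 (lagging, φ = 90.0°)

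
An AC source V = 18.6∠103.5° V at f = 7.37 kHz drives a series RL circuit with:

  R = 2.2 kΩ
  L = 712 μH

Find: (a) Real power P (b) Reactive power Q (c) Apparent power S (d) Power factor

Step 1 — Angular frequency: ω = 2π·f = 2π·7370 = 4.631e+04 rad/s.
Step 2 — Component impedances:
  R: Z = R = 2200 Ω
  L: Z = jωL = j·4.631e+04·0.000712 = 0 + j32.97 Ω
Step 3 — Series combination: Z_total = R + L = 2200 + j32.97 Ω = 2200∠0.9° Ω.
Step 4 — Source phasor: V = 18.6∠103.5° V = -4.342 + j18.09 V.
Step 5 — Current: I = V / Z = -0.00185 + j0.008249 A = 0.008454∠102.6° A.
Step 6 — Complex power: S = V·I* = 0.1572 + j0.002356 VA.
Step 7 — Real power: P = Re(S) = 0.1572 W.
Step 8 — Reactive power: Q = Im(S) = 0.002356 VAR.
Step 9 — Apparent power: |S| = 0.1572 VA.
Step 10 — Power factor: PF = P/|S| = 0.9999 (lagging).

(a) P = 0.1572 W  (b) Q = 0.002356 VAR  (c) S = 0.1572 VA  (d) PF = 0.9999 (lagging)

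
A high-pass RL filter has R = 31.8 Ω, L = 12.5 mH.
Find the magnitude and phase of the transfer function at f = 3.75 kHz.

Step 1 — Angular frequency: ω = 2π·3750 = 2.356e+04 rad/s.
Step 2 — Transfer function: H(jω) = jωL/(R + jωL).
Step 3 — Numerator jωL = j·294.5; denominator R + jωL = 31.8 + j294.5.
Step 4 — H = 0.9885 + j0.1067.
Step 5 — Magnitude: |H| = 0.9942 (-0.1 dB); phase: φ = 6.2°.

|H| = 0.9942 (-0.1 dB), φ = 6.2°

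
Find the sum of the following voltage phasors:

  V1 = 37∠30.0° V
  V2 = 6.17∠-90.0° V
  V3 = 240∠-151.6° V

Step 1 — Convert each phasor to rectangular form:
  V1 = 37·(cos(30.0°) + j·sin(30.0°)) = 32.04 + j18.5 V
  V2 = 6.17·(cos(-90.0°) + j·sin(-90.0°)) = 0 - j6.17 V
  V3 = 240·(cos(-151.6°) + j·sin(-151.6°)) = -211.1 - j114.1 V
Step 2 — Sum components: V_total = -179.1 - j101.8 V.
Step 3 — Convert to polar: |V_total| = 206 V, ∠V_total = -150.4°.

V_total = 206∠-150.4° V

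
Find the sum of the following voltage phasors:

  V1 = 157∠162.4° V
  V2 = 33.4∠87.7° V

Step 1 — Convert each phasor to rectangular form:
  V1 = 157·(cos(162.4°) + j·sin(162.4°)) = -149.7 + j47.47 V
  V2 = 33.4·(cos(87.7°) + j·sin(87.7°)) = 1.34 + j33.37 V
Step 2 — Sum components: V_total = -148.3 + j80.85 V.
Step 3 — Convert to polar: |V_total| = 168.9 V, ∠V_total = 151.4°.

V_total = 168.9∠151.4° V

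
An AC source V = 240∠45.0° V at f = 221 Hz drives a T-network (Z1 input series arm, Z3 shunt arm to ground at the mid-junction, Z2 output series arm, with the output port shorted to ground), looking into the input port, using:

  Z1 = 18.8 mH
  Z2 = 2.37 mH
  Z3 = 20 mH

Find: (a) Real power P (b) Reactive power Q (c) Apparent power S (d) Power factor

Step 1 — Angular frequency: ω = 2π·f = 2π·221 = 1389 rad/s.
Step 2 — Component impedances:
  Z1: Z = jωL = j·1389·0.0188 = 0 + j26.11 Ω
  Z2: Z = jωL = j·1389·0.00237 = 0 + j3.291 Ω
  Z3: Z = jωL = j·1389·0.02 = 0 + j27.77 Ω
Step 3 — With the output port shorted to ground, the output series arm Z2 runs from the junction to ground; the shunt arm Z3 also runs from the junction to ground. They appear in parallel: Z3 || Z2 = 0 + j2.942 Ω.
Step 4 — Series with input arm Z1: Z_in = Z1 + (Z3 || Z2) = 0 + j29.05 Ω = 29.05∠90.0° Ω.
Step 5 — Source phasor: V = 240∠45.0° V = 169.7 + j169.7 V.
Step 6 — Current: I = V / Z = 5.842 - j5.842 A = 8.262∠-45.0° A.
Step 7 — Complex power: S = V·I* = 0 + j1983 VA.
Step 8 — Real power: P = Re(S) = 0 W.
Step 9 — Reactive power: Q = Im(S) = 1983 VAR.
Step 10 — Apparent power: |S| = 1983 VA.
Step 11 — Power factor: PF = P/|S| = 0 (lagging).

(a) P = 0 W  (b) Q = 1983 VAR  (c) S = 1983 VA  (d) PF = 0 (lagging)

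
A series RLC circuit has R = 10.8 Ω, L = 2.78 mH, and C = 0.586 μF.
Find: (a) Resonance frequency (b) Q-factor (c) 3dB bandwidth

Step 1 — Resonance: ω₀ = 1/√(LC) = 1/√(0.00278·5.86e-07) = 2.478e+04 rad/s.
Step 2 — f₀ = ω₀/(2π) = 3943 Hz.
Step 3 — Series Q: Q = ω₀L/R = 2.478e+04·0.00278/10.8 = 6.377.
Step 4 — Bandwidth: Δω = ω₀/Q = 3885 rad/s; BW = Δω/(2π) = 618.3 Hz.

(a) f₀ = 3943 Hz  (b) Q = 6.377  (c) BW = 618.3 Hz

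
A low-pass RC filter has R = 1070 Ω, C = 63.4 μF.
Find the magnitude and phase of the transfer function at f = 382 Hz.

Step 1 — Angular frequency: ω = 2π·382 = 2400 rad/s.
Step 2 — Transfer function: H(jω) = 1/(1 + jωRC).
Step 3 — Denominator: 1 + jωRC = 1 + j·2400·1070·6.34e-05 = 1 + j162.8.
Step 4 — H = 3.772e-05 - j0.006141.
Step 5 — Magnitude: |H| = 0.006142 (-44.2 dB); phase: φ = -89.6°.

|H| = 0.006142 (-44.2 dB), φ = -89.6°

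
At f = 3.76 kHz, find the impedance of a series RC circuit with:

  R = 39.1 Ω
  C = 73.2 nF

Step 1 — Angular frequency: ω = 2π·f = 2π·3760 = 2.362e+04 rad/s.
Step 2 — Component impedances:
  R: Z = R = 39.1 Ω
  C: Z = 1/(jωC) = -j/(ω·C) = 0 - j578.3 Ω
Step 3 — Series combination: Z_total = R + C = 39.1 - j578.3 Ω = 579.6∠-86.1° Ω.

Z = 39.1 - j578.3 Ω = 579.6∠-86.1° Ω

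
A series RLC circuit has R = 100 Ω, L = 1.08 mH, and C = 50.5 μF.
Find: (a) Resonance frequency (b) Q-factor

Step 1 — Resonance condition Im(Z)=0 gives ω₀ = 1/√(LC).
Step 2 — ω₀ = 1/√(0.00108·5.05e-05) = 4282 rad/s.
Step 3 — f₀ = ω₀/(2π) = 681.5 Hz.
Step 4 — Series Q: Q = ω₀L/R = 4282·0.00108/100 = 0.04625.

(a) f₀ = 681.5 Hz  (b) Q = 0.04625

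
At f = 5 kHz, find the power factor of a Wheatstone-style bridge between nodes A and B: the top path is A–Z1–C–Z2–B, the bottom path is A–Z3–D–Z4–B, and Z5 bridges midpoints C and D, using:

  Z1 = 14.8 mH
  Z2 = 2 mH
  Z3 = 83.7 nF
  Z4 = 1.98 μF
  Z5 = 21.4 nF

Step 1 — Angular frequency: ω = 2π·f = 2π·5000 = 3.142e+04 rad/s.
Step 2 — Component impedances:
  Z1: Z = jωL = j·3.142e+04·0.0148 = 0 + j465 Ω
  Z2: Z = jωL = j·3.142e+04·0.002 = 0 + j62.83 Ω
  Z3: Z = 1/(jωC) = -j/(ω·C) = 0 - j380.3 Ω
  Z4: Z = 1/(jωC) = -j/(ω·C) = 0 - j16.08 Ω
  Z5: Z = 1/(jωC) = -j/(ω·C) = 0 - j1487 Ω
Step 3 — Bridge requires nodal analysis (the Z5 bridge couples midpoints C and D, so the two paths cannot be reduced to a simple series/parallel combination). Setting node B to ground and injecting 1 A at node A, the 3-node admittance system at A, C, D solves to V_A = Z_AB = 0 - j1581 Ω = 1581∠-90.0° Ω.
Step 4 — Power factor: PF = cos(φ) = Re(Z)/|Z| = -0/1581 = -0.
Step 5 — Type: Im(Z) = -1581 ⇒ leading (phase φ = -90.0°).

PF = -0 (leading, φ = -90.0°)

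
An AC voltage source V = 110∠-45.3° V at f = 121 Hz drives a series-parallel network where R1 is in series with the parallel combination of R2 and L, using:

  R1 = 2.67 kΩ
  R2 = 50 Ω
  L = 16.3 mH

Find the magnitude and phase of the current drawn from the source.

Step 1 — Angular frequency: ω = 2π·f = 2π·121 = 760.3 rad/s.
Step 2 — Component impedances:
  R1: Z = R = 2670 Ω
  R2: Z = R = 50 Ω
  L: Z = jωL = j·760.3·0.0163 = 0 + j12.39 Ω
Step 3 — Parallel branch: R2 || L = 1/(1/R2 + 1/L) = 2.894 + j11.68 Ω.
Step 4 — Series with R1: Z_total = R1 + (R2 || L) = 2673 + j11.68 Ω = 2673∠0.3° Ω.
Step 5 — Source phasor: V = 110∠-45.3° V = 77.37 - j78.19 V.
Step 6 — Ohm's law: I = V / Z_total = (77.37 - j78.19) / (2673 + j11.68) = 0.02882 - j0.02938 A.
Step 7 — Convert to polar: |I| = 0.04115 A, ∠I = -45.6°.

I = 0.04115∠-45.6° A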